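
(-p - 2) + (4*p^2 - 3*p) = 4*p^2 - 4*p - 2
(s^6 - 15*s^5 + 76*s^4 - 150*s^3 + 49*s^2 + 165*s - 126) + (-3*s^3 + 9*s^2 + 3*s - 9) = s^6 - 15*s^5 + 76*s^4 - 153*s^3 + 58*s^2 + 168*s - 135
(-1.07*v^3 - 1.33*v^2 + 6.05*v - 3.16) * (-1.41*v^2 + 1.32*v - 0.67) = 1.5087*v^5 + 0.4629*v^4 - 9.5692*v^3 + 13.3327*v^2 - 8.2247*v + 2.1172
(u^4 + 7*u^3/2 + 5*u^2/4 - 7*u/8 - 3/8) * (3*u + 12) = 3*u^5 + 45*u^4/2 + 183*u^3/4 + 99*u^2/8 - 93*u/8 - 9/2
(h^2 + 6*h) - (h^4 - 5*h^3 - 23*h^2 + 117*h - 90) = -h^4 + 5*h^3 + 24*h^2 - 111*h + 90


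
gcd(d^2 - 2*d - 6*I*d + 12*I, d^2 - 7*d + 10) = d - 2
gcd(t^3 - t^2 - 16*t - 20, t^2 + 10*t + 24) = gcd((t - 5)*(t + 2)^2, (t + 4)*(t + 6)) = 1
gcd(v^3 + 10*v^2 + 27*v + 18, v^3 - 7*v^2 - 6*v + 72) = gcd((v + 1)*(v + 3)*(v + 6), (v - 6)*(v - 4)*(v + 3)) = v + 3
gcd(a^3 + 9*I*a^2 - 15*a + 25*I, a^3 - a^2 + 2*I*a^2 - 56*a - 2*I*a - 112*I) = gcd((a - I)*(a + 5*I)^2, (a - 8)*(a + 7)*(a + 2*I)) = 1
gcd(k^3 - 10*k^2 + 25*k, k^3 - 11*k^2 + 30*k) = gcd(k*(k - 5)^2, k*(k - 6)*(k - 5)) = k^2 - 5*k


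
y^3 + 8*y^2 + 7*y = y*(y + 1)*(y + 7)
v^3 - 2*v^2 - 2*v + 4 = (v - 2)*(v - sqrt(2))*(v + sqrt(2))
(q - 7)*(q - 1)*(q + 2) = q^3 - 6*q^2 - 9*q + 14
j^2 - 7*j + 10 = (j - 5)*(j - 2)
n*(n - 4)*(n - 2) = n^3 - 6*n^2 + 8*n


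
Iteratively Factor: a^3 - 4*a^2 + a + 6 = (a + 1)*(a^2 - 5*a + 6) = (a - 2)*(a + 1)*(a - 3)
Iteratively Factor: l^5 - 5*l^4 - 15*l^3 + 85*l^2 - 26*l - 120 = (l - 2)*(l^4 - 3*l^3 - 21*l^2 + 43*l + 60) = (l - 2)*(l + 4)*(l^3 - 7*l^2 + 7*l + 15) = (l - 5)*(l - 2)*(l + 4)*(l^2 - 2*l - 3) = (l - 5)*(l - 2)*(l + 1)*(l + 4)*(l - 3)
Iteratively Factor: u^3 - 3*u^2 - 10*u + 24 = (u + 3)*(u^2 - 6*u + 8) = (u - 4)*(u + 3)*(u - 2)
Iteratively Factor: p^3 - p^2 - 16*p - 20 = (p - 5)*(p^2 + 4*p + 4) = (p - 5)*(p + 2)*(p + 2)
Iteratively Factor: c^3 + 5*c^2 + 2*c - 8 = (c + 4)*(c^2 + c - 2) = (c + 2)*(c + 4)*(c - 1)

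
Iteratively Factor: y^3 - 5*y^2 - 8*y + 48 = (y + 3)*(y^2 - 8*y + 16) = (y - 4)*(y + 3)*(y - 4)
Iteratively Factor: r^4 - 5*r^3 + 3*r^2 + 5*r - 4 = (r - 1)*(r^3 - 4*r^2 - r + 4) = (r - 1)^2*(r^2 - 3*r - 4) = (r - 1)^2*(r + 1)*(r - 4)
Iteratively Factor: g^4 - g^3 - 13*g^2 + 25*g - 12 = (g - 1)*(g^3 - 13*g + 12) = (g - 3)*(g - 1)*(g^2 + 3*g - 4) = (g - 3)*(g - 1)*(g + 4)*(g - 1)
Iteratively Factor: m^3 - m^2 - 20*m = (m - 5)*(m^2 + 4*m) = (m - 5)*(m + 4)*(m)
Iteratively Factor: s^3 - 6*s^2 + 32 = (s - 4)*(s^2 - 2*s - 8) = (s - 4)*(s + 2)*(s - 4)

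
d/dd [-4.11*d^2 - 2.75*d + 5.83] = -8.22*d - 2.75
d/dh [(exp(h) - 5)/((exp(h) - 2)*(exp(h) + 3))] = (-exp(2*h) + 10*exp(h) - 1)*exp(h)/(exp(4*h) + 2*exp(3*h) - 11*exp(2*h) - 12*exp(h) + 36)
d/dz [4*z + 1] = 4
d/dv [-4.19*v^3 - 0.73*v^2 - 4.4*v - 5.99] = -12.57*v^2 - 1.46*v - 4.4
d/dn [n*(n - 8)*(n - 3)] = 3*n^2 - 22*n + 24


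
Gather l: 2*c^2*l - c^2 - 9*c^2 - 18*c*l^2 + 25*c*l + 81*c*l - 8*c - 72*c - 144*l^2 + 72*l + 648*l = -10*c^2 - 80*c + l^2*(-18*c - 144) + l*(2*c^2 + 106*c + 720)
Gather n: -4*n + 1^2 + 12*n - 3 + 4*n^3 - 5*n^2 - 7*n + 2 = 4*n^3 - 5*n^2 + n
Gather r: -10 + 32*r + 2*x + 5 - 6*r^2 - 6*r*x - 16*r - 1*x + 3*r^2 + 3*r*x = -3*r^2 + r*(16 - 3*x) + x - 5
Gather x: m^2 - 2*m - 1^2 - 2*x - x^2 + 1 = m^2 - 2*m - x^2 - 2*x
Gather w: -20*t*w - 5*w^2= -20*t*w - 5*w^2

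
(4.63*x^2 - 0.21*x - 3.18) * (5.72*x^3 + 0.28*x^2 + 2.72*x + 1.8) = 26.4836*x^5 + 0.0952000000000002*x^4 - 5.6548*x^3 + 6.8724*x^2 - 9.0276*x - 5.724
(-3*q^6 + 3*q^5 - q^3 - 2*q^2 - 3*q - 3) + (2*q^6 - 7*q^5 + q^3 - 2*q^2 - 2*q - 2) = -q^6 - 4*q^5 - 4*q^2 - 5*q - 5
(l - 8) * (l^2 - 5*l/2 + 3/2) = l^3 - 21*l^2/2 + 43*l/2 - 12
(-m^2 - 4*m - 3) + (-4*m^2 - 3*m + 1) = -5*m^2 - 7*m - 2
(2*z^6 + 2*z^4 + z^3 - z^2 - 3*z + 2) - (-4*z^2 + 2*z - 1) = 2*z^6 + 2*z^4 + z^3 + 3*z^2 - 5*z + 3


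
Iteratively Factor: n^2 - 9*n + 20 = (n - 5)*(n - 4)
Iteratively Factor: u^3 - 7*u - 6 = (u + 1)*(u^2 - u - 6) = (u - 3)*(u + 1)*(u + 2)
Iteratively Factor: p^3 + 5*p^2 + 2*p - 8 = (p - 1)*(p^2 + 6*p + 8) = (p - 1)*(p + 4)*(p + 2)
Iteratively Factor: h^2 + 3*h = (h + 3)*(h)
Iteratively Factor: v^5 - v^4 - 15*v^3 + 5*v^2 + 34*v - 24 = (v - 1)*(v^4 - 15*v^2 - 10*v + 24) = (v - 4)*(v - 1)*(v^3 + 4*v^2 + v - 6) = (v - 4)*(v - 1)*(v + 3)*(v^2 + v - 2) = (v - 4)*(v - 1)^2*(v + 3)*(v + 2)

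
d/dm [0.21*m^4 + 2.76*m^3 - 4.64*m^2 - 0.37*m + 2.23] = 0.84*m^3 + 8.28*m^2 - 9.28*m - 0.37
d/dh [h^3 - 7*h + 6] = 3*h^2 - 7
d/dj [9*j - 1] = 9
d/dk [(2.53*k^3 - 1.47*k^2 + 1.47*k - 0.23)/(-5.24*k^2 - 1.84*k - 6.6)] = (-13.2572*k^4 - 9.3104*k^3 - 39.6864*k^2 + 16.9936*k - 10.1252)/(27.4576*k^4 + 19.2832*k^3 + 72.5536*k^2 + 24.288*k + 43.56)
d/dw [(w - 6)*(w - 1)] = 2*w - 7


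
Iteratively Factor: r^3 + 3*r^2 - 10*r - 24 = (r + 2)*(r^2 + r - 12) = (r + 2)*(r + 4)*(r - 3)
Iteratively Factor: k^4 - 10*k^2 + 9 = (k - 3)*(k^3 + 3*k^2 - k - 3) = (k - 3)*(k + 3)*(k^2 - 1) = (k - 3)*(k - 1)*(k + 3)*(k + 1)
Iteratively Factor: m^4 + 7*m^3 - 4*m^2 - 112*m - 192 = (m - 4)*(m^3 + 11*m^2 + 40*m + 48) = (m - 4)*(m + 3)*(m^2 + 8*m + 16) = (m - 4)*(m + 3)*(m + 4)*(m + 4)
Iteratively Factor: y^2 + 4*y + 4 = (y + 2)*(y + 2)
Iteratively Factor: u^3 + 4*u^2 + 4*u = (u + 2)*(u^2 + 2*u) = u*(u + 2)*(u + 2)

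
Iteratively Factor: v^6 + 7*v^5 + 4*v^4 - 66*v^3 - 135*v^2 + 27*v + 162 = (v + 3)*(v^5 + 4*v^4 - 8*v^3 - 42*v^2 - 9*v + 54) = (v + 3)^2*(v^4 + v^3 - 11*v^2 - 9*v + 18) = (v + 3)^3*(v^3 - 2*v^2 - 5*v + 6) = (v - 3)*(v + 3)^3*(v^2 + v - 2) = (v - 3)*(v + 2)*(v + 3)^3*(v - 1)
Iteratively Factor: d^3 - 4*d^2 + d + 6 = (d + 1)*(d^2 - 5*d + 6) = (d - 2)*(d + 1)*(d - 3)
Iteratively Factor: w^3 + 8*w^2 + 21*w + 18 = (w + 3)*(w^2 + 5*w + 6) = (w + 3)^2*(w + 2)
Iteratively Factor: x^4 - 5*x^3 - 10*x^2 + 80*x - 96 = (x - 3)*(x^3 - 2*x^2 - 16*x + 32) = (x - 3)*(x - 2)*(x^2 - 16) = (x - 3)*(x - 2)*(x + 4)*(x - 4)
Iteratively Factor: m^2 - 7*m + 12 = (m - 4)*(m - 3)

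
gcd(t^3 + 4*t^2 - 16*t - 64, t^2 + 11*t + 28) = t + 4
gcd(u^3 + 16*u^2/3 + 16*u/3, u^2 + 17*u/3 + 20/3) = u + 4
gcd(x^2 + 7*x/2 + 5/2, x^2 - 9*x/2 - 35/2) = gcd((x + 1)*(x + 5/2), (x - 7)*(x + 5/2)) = x + 5/2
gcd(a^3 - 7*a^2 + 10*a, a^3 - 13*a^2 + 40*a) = a^2 - 5*a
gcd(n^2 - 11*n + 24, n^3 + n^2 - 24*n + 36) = n - 3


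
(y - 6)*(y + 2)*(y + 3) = y^3 - y^2 - 24*y - 36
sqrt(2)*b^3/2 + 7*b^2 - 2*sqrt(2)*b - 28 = (b - 2)*(b + 7*sqrt(2))*(sqrt(2)*b/2 + sqrt(2))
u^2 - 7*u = u*(u - 7)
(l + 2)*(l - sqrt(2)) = l^2 - sqrt(2)*l + 2*l - 2*sqrt(2)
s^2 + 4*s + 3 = (s + 1)*(s + 3)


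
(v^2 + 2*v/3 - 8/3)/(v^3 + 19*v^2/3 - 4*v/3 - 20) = (3*v - 4)/(3*v^2 + 13*v - 30)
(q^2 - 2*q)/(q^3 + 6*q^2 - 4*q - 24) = q/(q^2 + 8*q + 12)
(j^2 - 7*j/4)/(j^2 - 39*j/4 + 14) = j/(j - 8)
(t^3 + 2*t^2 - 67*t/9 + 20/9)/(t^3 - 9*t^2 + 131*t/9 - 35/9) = (t + 4)/(t - 7)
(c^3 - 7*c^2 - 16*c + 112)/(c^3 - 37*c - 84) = (c - 4)/(c + 3)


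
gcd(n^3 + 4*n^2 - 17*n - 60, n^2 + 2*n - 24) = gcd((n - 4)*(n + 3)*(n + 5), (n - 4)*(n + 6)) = n - 4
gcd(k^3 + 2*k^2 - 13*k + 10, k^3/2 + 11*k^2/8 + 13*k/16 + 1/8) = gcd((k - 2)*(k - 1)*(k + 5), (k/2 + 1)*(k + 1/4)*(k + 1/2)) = 1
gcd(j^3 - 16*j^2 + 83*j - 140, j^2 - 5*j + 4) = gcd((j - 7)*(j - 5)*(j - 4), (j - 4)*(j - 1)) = j - 4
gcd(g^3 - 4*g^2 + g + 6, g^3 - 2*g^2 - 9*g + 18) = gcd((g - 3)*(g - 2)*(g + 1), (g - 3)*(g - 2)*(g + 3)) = g^2 - 5*g + 6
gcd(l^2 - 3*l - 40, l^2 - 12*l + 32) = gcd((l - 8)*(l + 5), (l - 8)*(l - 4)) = l - 8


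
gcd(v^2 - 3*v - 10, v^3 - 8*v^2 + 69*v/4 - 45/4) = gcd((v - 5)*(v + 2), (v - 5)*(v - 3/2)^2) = v - 5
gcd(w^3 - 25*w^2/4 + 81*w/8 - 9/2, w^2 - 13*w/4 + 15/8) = w - 3/4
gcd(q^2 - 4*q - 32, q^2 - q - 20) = q + 4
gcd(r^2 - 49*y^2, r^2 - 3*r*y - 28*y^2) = -r + 7*y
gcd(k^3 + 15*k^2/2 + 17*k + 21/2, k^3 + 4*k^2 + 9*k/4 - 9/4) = k + 3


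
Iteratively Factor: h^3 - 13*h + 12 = (h + 4)*(h^2 - 4*h + 3) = (h - 1)*(h + 4)*(h - 3)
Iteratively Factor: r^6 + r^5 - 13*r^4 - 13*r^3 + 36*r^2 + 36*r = (r - 2)*(r^5 + 3*r^4 - 7*r^3 - 27*r^2 - 18*r) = (r - 2)*(r + 2)*(r^4 + r^3 - 9*r^2 - 9*r) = (r - 2)*(r + 1)*(r + 2)*(r^3 - 9*r) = (r - 3)*(r - 2)*(r + 1)*(r + 2)*(r^2 + 3*r) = r*(r - 3)*(r - 2)*(r + 1)*(r + 2)*(r + 3)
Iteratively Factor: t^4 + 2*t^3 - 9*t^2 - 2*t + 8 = (t + 4)*(t^3 - 2*t^2 - t + 2) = (t - 1)*(t + 4)*(t^2 - t - 2) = (t - 1)*(t + 1)*(t + 4)*(t - 2)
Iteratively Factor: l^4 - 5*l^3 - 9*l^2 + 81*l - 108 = (l + 4)*(l^3 - 9*l^2 + 27*l - 27) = (l - 3)*(l + 4)*(l^2 - 6*l + 9) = (l - 3)^2*(l + 4)*(l - 3)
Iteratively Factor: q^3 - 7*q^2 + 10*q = (q - 2)*(q^2 - 5*q) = (q - 5)*(q - 2)*(q)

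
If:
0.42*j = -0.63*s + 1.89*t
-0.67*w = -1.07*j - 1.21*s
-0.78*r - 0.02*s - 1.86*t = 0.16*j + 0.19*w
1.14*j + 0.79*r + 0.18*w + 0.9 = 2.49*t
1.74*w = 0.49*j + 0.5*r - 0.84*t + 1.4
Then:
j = -0.34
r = -0.37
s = 0.60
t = 0.12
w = 0.54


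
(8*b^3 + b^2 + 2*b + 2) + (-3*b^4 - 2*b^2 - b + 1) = -3*b^4 + 8*b^3 - b^2 + b + 3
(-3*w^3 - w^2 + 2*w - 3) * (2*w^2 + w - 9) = -6*w^5 - 5*w^4 + 30*w^3 + 5*w^2 - 21*w + 27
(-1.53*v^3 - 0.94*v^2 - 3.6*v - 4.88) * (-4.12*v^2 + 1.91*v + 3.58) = 6.3036*v^5 + 0.9505*v^4 + 7.5592*v^3 + 9.8644*v^2 - 22.2088*v - 17.4704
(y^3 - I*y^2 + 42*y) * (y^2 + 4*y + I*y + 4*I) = y^5 + 4*y^4 + 43*y^3 + 172*y^2 + 42*I*y^2 + 168*I*y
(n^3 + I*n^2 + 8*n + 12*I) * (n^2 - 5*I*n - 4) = n^5 - 4*I*n^4 + 9*n^3 - 32*I*n^2 + 28*n - 48*I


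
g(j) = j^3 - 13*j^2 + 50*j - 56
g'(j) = 3*j^2 - 26*j + 50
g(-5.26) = -824.21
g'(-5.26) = 269.76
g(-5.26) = -824.21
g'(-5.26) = 269.76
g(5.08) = -6.39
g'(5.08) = -4.66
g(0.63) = -29.41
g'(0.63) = 34.81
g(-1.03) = -122.38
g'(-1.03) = 79.96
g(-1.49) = -162.67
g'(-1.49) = 95.40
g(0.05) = -53.53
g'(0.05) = 48.71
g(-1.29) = -144.28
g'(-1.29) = 88.53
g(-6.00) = -1040.00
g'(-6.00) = 314.00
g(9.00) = 70.00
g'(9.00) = 59.00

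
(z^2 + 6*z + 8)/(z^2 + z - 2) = (z + 4)/(z - 1)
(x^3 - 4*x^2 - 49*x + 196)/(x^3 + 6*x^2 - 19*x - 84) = (x - 7)/(x + 3)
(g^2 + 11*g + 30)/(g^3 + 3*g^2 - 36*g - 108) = (g + 5)/(g^2 - 3*g - 18)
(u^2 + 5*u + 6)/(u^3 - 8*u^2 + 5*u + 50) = (u + 3)/(u^2 - 10*u + 25)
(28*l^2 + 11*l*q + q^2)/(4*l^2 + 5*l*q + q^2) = (7*l + q)/(l + q)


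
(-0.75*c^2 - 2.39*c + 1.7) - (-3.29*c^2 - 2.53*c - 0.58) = 2.54*c^2 + 0.14*c + 2.28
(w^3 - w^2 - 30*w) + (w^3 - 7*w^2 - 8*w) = 2*w^3 - 8*w^2 - 38*w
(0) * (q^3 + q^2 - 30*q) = 0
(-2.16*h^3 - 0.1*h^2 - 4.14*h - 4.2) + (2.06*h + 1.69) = -2.16*h^3 - 0.1*h^2 - 2.08*h - 2.51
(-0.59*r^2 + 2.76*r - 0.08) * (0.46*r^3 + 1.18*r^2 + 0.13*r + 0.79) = -0.2714*r^5 + 0.5734*r^4 + 3.1433*r^3 - 0.2017*r^2 + 2.17*r - 0.0632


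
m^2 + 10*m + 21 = (m + 3)*(m + 7)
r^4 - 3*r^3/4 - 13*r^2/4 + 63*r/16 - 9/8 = (r - 3/2)*(r - 3/4)*(r - 1/2)*(r + 2)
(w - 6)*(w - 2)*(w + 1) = w^3 - 7*w^2 + 4*w + 12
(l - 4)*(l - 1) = l^2 - 5*l + 4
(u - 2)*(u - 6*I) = u^2 - 2*u - 6*I*u + 12*I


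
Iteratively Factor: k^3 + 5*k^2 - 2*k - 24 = (k - 2)*(k^2 + 7*k + 12) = (k - 2)*(k + 4)*(k + 3)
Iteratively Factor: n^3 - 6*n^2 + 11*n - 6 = (n - 1)*(n^2 - 5*n + 6) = (n - 3)*(n - 1)*(n - 2)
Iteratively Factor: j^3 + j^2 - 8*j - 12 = (j + 2)*(j^2 - j - 6) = (j + 2)^2*(j - 3)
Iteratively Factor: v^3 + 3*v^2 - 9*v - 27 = (v + 3)*(v^2 - 9) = (v + 3)^2*(v - 3)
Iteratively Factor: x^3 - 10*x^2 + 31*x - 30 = (x - 5)*(x^2 - 5*x + 6) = (x - 5)*(x - 2)*(x - 3)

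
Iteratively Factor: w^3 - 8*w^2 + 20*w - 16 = (w - 2)*(w^2 - 6*w + 8) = (w - 4)*(w - 2)*(w - 2)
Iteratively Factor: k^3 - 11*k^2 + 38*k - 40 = (k - 5)*(k^2 - 6*k + 8) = (k - 5)*(k - 4)*(k - 2)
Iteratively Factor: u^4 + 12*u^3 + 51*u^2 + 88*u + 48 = (u + 1)*(u^3 + 11*u^2 + 40*u + 48) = (u + 1)*(u + 4)*(u^2 + 7*u + 12) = (u + 1)*(u + 3)*(u + 4)*(u + 4)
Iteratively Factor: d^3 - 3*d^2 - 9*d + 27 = (d + 3)*(d^2 - 6*d + 9) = (d - 3)*(d + 3)*(d - 3)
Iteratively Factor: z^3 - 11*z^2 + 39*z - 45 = (z - 5)*(z^2 - 6*z + 9) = (z - 5)*(z - 3)*(z - 3)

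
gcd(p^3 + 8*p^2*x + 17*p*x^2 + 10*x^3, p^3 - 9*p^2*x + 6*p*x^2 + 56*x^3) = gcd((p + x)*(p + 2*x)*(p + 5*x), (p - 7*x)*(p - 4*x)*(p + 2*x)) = p + 2*x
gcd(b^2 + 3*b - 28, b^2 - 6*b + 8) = b - 4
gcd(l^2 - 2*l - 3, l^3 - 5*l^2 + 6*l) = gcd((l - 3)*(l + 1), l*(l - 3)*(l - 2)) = l - 3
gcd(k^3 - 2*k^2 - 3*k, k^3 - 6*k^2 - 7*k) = k^2 + k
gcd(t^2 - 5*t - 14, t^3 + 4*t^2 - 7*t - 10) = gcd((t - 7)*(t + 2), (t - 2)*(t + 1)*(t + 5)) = 1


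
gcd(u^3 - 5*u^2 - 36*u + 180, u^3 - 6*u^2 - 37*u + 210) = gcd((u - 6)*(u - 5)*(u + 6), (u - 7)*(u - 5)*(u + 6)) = u^2 + u - 30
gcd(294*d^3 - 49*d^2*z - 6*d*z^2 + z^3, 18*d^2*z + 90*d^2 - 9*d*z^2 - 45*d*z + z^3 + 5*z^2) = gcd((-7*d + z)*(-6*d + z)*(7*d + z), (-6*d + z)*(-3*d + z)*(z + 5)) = -6*d + z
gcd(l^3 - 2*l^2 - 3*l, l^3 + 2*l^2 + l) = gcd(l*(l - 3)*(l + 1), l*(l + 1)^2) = l^2 + l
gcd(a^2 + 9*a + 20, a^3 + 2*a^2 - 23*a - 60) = a + 4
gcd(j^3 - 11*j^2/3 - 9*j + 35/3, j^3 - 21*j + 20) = j - 1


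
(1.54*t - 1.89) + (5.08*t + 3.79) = 6.62*t + 1.9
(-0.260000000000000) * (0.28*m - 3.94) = 1.0244 - 0.0728*m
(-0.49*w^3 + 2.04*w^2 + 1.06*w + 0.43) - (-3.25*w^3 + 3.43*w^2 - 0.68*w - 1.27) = 2.76*w^3 - 1.39*w^2 + 1.74*w + 1.7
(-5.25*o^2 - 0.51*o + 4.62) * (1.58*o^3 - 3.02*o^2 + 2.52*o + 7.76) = -8.295*o^5 + 15.0492*o^4 - 4.3902*o^3 - 55.9776*o^2 + 7.6848*o + 35.8512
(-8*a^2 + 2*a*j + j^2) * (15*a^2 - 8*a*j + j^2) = -120*a^4 + 94*a^3*j - 9*a^2*j^2 - 6*a*j^3 + j^4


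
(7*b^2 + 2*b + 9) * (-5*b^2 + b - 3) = -35*b^4 - 3*b^3 - 64*b^2 + 3*b - 27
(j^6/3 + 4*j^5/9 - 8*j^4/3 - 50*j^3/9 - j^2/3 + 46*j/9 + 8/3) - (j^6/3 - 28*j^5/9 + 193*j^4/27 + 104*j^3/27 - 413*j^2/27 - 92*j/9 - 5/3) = 32*j^5/9 - 265*j^4/27 - 254*j^3/27 + 404*j^2/27 + 46*j/3 + 13/3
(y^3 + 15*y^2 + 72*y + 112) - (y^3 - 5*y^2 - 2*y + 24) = 20*y^2 + 74*y + 88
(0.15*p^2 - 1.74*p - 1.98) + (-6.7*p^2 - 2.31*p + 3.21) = -6.55*p^2 - 4.05*p + 1.23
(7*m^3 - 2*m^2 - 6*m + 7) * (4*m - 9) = 28*m^4 - 71*m^3 - 6*m^2 + 82*m - 63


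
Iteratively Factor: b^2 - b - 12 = (b + 3)*(b - 4)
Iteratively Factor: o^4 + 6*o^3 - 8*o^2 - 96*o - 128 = (o + 4)*(o^3 + 2*o^2 - 16*o - 32) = (o + 2)*(o + 4)*(o^2 - 16) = (o - 4)*(o + 2)*(o + 4)*(o + 4)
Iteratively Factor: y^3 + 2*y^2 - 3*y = (y)*(y^2 + 2*y - 3) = y*(y + 3)*(y - 1)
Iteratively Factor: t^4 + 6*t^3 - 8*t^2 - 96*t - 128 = (t - 4)*(t^3 + 10*t^2 + 32*t + 32) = (t - 4)*(t + 4)*(t^2 + 6*t + 8) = (t - 4)*(t + 2)*(t + 4)*(t + 4)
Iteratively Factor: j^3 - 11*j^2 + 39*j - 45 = (j - 3)*(j^2 - 8*j + 15) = (j - 3)^2*(j - 5)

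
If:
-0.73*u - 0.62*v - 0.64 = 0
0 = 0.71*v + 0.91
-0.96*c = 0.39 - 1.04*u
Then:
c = -0.18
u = 0.21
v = -1.28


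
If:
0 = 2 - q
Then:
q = 2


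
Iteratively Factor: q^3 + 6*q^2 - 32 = (q + 4)*(q^2 + 2*q - 8) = (q + 4)^2*(q - 2)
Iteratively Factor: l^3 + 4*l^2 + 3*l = (l + 3)*(l^2 + l) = l*(l + 3)*(l + 1)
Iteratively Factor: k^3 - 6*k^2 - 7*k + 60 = (k - 4)*(k^2 - 2*k - 15) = (k - 5)*(k - 4)*(k + 3)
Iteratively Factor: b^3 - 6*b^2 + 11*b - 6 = (b - 3)*(b^2 - 3*b + 2) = (b - 3)*(b - 1)*(b - 2)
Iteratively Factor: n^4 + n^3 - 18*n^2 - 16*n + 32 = (n - 4)*(n^3 + 5*n^2 + 2*n - 8) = (n - 4)*(n + 4)*(n^2 + n - 2) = (n - 4)*(n + 2)*(n + 4)*(n - 1)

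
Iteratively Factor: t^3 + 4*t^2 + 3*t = (t)*(t^2 + 4*t + 3) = t*(t + 1)*(t + 3)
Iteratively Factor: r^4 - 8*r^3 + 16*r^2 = (r - 4)*(r^3 - 4*r^2) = r*(r - 4)*(r^2 - 4*r) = r^2*(r - 4)*(r - 4)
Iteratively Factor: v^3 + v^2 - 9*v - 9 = (v + 1)*(v^2 - 9) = (v - 3)*(v + 1)*(v + 3)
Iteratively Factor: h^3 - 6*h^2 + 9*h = (h - 3)*(h^2 - 3*h) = h*(h - 3)*(h - 3)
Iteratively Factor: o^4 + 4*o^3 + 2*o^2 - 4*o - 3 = (o + 1)*(o^3 + 3*o^2 - o - 3) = (o + 1)^2*(o^2 + 2*o - 3) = (o + 1)^2*(o + 3)*(o - 1)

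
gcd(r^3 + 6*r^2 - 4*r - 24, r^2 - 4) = r^2 - 4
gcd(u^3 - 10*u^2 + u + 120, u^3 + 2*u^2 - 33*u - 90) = u + 3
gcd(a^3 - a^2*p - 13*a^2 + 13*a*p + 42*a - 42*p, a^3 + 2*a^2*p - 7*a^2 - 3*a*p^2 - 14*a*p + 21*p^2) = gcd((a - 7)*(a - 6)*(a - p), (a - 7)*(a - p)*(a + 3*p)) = -a^2 + a*p + 7*a - 7*p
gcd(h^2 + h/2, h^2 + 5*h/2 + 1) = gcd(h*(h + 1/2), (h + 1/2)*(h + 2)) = h + 1/2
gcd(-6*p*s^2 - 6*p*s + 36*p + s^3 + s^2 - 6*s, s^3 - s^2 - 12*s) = s + 3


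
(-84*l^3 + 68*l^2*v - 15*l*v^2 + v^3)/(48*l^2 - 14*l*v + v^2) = (14*l^2 - 9*l*v + v^2)/(-8*l + v)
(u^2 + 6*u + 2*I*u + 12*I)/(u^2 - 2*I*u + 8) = (u + 6)/(u - 4*I)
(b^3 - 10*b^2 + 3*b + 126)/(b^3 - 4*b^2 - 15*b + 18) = (b - 7)/(b - 1)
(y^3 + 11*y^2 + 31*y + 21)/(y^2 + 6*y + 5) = (y^2 + 10*y + 21)/(y + 5)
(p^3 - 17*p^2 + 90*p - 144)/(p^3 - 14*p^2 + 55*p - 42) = (p^2 - 11*p + 24)/(p^2 - 8*p + 7)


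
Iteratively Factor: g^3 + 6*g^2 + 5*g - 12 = (g + 4)*(g^2 + 2*g - 3) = (g - 1)*(g + 4)*(g + 3)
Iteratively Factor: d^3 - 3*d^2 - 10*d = (d + 2)*(d^2 - 5*d) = d*(d + 2)*(d - 5)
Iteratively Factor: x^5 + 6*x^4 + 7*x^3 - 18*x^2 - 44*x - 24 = (x - 2)*(x^4 + 8*x^3 + 23*x^2 + 28*x + 12) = (x - 2)*(x + 2)*(x^3 + 6*x^2 + 11*x + 6) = (x - 2)*(x + 2)*(x + 3)*(x^2 + 3*x + 2) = (x - 2)*(x + 1)*(x + 2)*(x + 3)*(x + 2)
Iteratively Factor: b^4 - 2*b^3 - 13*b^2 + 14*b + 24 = (b + 1)*(b^3 - 3*b^2 - 10*b + 24) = (b + 1)*(b + 3)*(b^2 - 6*b + 8) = (b - 4)*(b + 1)*(b + 3)*(b - 2)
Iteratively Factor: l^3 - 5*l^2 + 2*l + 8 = (l + 1)*(l^2 - 6*l + 8) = (l - 4)*(l + 1)*(l - 2)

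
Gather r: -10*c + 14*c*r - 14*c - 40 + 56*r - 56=-24*c + r*(14*c + 56) - 96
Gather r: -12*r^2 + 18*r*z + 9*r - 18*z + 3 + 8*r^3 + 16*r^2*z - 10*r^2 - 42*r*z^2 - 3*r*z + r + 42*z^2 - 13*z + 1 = 8*r^3 + r^2*(16*z - 22) + r*(-42*z^2 + 15*z + 10) + 42*z^2 - 31*z + 4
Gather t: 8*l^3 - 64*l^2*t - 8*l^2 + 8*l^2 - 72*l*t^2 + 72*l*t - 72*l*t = 8*l^3 - 64*l^2*t - 72*l*t^2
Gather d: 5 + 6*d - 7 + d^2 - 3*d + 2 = d^2 + 3*d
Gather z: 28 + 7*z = 7*z + 28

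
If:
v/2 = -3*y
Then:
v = -6*y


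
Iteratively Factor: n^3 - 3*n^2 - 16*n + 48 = (n + 4)*(n^2 - 7*n + 12) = (n - 4)*(n + 4)*(n - 3)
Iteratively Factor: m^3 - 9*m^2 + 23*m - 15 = (m - 5)*(m^2 - 4*m + 3) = (m - 5)*(m - 3)*(m - 1)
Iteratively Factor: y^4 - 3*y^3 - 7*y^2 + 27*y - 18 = (y - 1)*(y^3 - 2*y^2 - 9*y + 18) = (y - 2)*(y - 1)*(y^2 - 9) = (y - 3)*(y - 2)*(y - 1)*(y + 3)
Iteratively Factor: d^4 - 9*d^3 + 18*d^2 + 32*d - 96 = (d - 3)*(d^3 - 6*d^2 + 32) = (d - 4)*(d - 3)*(d^2 - 2*d - 8) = (d - 4)*(d - 3)*(d + 2)*(d - 4)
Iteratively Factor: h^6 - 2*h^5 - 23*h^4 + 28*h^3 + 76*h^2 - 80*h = (h - 1)*(h^5 - h^4 - 24*h^3 + 4*h^2 + 80*h) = (h - 1)*(h + 2)*(h^4 - 3*h^3 - 18*h^2 + 40*h) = (h - 1)*(h + 2)*(h + 4)*(h^3 - 7*h^2 + 10*h) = h*(h - 1)*(h + 2)*(h + 4)*(h^2 - 7*h + 10) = h*(h - 5)*(h - 1)*(h + 2)*(h + 4)*(h - 2)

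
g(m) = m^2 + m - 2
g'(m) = 2*m + 1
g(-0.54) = -2.25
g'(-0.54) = -0.08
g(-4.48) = 13.59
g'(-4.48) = -7.96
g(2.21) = 5.09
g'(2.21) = 5.42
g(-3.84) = 8.91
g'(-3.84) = -6.68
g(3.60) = 14.56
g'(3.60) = 8.20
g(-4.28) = 12.04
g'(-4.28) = -7.56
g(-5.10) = 18.91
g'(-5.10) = -9.20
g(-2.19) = 0.61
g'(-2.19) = -3.38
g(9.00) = 88.00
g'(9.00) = 19.00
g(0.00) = -2.00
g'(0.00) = 1.00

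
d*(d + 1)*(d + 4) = d^3 + 5*d^2 + 4*d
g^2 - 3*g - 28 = (g - 7)*(g + 4)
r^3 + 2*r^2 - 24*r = r*(r - 4)*(r + 6)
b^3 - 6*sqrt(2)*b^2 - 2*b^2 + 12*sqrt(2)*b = b*(b - 2)*(b - 6*sqrt(2))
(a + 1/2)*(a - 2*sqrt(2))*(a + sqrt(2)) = a^3 - sqrt(2)*a^2 + a^2/2 - 4*a - sqrt(2)*a/2 - 2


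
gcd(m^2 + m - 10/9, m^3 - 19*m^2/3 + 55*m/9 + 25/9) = 1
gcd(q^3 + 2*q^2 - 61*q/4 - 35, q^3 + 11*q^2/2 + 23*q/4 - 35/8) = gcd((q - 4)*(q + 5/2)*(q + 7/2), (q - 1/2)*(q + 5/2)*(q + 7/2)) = q^2 + 6*q + 35/4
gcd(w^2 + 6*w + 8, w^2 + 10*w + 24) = w + 4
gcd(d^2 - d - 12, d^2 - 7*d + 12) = d - 4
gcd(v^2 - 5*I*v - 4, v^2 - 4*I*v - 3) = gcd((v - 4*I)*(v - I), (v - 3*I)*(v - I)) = v - I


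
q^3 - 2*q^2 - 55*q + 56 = (q - 8)*(q - 1)*(q + 7)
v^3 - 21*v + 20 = (v - 4)*(v - 1)*(v + 5)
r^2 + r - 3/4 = (r - 1/2)*(r + 3/2)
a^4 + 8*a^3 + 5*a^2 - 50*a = a*(a - 2)*(a + 5)^2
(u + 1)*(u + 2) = u^2 + 3*u + 2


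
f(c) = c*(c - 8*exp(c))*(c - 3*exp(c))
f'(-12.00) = 431.99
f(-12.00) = -1728.01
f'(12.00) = 15893172507483.54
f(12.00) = 7628609371533.31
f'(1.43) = 1398.31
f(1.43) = 508.21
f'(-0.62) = 4.55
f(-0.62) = -6.82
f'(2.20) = 9653.25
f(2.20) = 3830.76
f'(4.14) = 860941.74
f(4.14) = 380125.54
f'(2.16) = 8757.01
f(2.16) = 3462.84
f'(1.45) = 1472.82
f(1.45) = 536.91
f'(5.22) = 9313544.27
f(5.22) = 4229369.21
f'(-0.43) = 6.81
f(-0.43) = -5.77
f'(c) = c*(1 - 8*exp(c))*(c - 3*exp(c)) + c*(1 - 3*exp(c))*(c - 8*exp(c)) + (c - 8*exp(c))*(c - 3*exp(c)) = -11*c^2*exp(c) + 3*c^2 + 48*c*exp(2*c) - 22*c*exp(c) + 24*exp(2*c)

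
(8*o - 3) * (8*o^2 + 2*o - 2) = 64*o^3 - 8*o^2 - 22*o + 6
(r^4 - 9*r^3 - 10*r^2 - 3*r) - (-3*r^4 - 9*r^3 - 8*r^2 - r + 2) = 4*r^4 - 2*r^2 - 2*r - 2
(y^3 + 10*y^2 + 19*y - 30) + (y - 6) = y^3 + 10*y^2 + 20*y - 36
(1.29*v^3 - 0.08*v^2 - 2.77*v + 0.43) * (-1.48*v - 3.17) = -1.9092*v^4 - 3.9709*v^3 + 4.3532*v^2 + 8.1445*v - 1.3631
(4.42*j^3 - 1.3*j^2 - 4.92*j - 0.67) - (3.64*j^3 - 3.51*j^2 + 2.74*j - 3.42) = 0.78*j^3 + 2.21*j^2 - 7.66*j + 2.75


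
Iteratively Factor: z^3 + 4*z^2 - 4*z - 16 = (z - 2)*(z^2 + 6*z + 8) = (z - 2)*(z + 2)*(z + 4)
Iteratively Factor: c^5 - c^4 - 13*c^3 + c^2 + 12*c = (c)*(c^4 - c^3 - 13*c^2 + c + 12) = c*(c - 1)*(c^3 - 13*c - 12) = c*(c - 4)*(c - 1)*(c^2 + 4*c + 3) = c*(c - 4)*(c - 1)*(c + 3)*(c + 1)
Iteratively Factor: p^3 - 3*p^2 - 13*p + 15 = (p - 1)*(p^2 - 2*p - 15) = (p - 5)*(p - 1)*(p + 3)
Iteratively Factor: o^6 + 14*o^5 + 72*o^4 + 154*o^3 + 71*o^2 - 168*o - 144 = (o + 3)*(o^5 + 11*o^4 + 39*o^3 + 37*o^2 - 40*o - 48) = (o + 3)^2*(o^4 + 8*o^3 + 15*o^2 - 8*o - 16) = (o - 1)*(o + 3)^2*(o^3 + 9*o^2 + 24*o + 16) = (o - 1)*(o + 1)*(o + 3)^2*(o^2 + 8*o + 16) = (o - 1)*(o + 1)*(o + 3)^2*(o + 4)*(o + 4)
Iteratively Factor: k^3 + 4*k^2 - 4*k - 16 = (k - 2)*(k^2 + 6*k + 8) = (k - 2)*(k + 2)*(k + 4)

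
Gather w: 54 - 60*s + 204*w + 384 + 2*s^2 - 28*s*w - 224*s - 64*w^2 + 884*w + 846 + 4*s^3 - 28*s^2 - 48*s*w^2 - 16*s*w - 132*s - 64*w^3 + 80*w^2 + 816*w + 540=4*s^3 - 26*s^2 - 416*s - 64*w^3 + w^2*(16 - 48*s) + w*(1904 - 44*s) + 1824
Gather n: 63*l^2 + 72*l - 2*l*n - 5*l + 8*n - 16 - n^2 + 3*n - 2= 63*l^2 + 67*l - n^2 + n*(11 - 2*l) - 18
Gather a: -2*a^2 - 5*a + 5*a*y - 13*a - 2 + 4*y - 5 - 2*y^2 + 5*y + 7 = -2*a^2 + a*(5*y - 18) - 2*y^2 + 9*y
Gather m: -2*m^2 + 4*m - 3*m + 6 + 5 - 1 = -2*m^2 + m + 10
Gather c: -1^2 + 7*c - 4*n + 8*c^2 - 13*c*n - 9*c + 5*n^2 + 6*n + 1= 8*c^2 + c*(-13*n - 2) + 5*n^2 + 2*n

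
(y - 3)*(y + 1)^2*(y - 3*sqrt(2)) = y^4 - 3*sqrt(2)*y^3 - y^3 - 5*y^2 + 3*sqrt(2)*y^2 - 3*y + 15*sqrt(2)*y + 9*sqrt(2)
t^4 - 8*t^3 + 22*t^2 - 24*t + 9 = (t - 3)^2*(t - 1)^2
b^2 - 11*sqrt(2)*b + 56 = (b - 7*sqrt(2))*(b - 4*sqrt(2))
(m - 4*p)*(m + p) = m^2 - 3*m*p - 4*p^2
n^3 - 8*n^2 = n^2*(n - 8)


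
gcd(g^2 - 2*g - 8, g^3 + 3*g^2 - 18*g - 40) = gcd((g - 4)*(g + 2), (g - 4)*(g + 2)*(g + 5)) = g^2 - 2*g - 8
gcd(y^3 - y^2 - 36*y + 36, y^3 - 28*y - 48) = y - 6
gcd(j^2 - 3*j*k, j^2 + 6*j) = j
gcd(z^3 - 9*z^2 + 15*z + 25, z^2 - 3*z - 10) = z - 5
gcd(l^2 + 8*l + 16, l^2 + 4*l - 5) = 1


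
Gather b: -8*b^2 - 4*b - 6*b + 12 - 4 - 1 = -8*b^2 - 10*b + 7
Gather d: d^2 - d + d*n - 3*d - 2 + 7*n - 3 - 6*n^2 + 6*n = d^2 + d*(n - 4) - 6*n^2 + 13*n - 5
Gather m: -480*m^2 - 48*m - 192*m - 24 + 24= -480*m^2 - 240*m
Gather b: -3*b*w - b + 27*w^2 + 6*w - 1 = b*(-3*w - 1) + 27*w^2 + 6*w - 1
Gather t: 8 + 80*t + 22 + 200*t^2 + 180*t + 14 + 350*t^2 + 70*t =550*t^2 + 330*t + 44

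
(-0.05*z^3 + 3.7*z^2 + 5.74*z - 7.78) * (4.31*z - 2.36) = -0.2155*z^4 + 16.065*z^3 + 16.0074*z^2 - 47.0782*z + 18.3608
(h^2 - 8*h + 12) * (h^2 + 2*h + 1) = h^4 - 6*h^3 - 3*h^2 + 16*h + 12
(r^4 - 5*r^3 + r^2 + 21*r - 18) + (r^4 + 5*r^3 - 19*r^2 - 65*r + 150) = 2*r^4 - 18*r^2 - 44*r + 132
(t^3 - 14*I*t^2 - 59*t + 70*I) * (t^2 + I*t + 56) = t^5 - 13*I*t^4 + 11*t^3 - 773*I*t^2 - 3374*t + 3920*I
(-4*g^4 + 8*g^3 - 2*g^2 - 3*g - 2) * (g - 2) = -4*g^5 + 16*g^4 - 18*g^3 + g^2 + 4*g + 4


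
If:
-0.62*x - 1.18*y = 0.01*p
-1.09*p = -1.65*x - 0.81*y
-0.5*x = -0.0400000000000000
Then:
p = 0.09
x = 0.08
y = -0.04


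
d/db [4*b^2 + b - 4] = 8*b + 1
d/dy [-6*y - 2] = -6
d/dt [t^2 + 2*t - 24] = 2*t + 2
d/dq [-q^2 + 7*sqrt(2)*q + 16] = -2*q + 7*sqrt(2)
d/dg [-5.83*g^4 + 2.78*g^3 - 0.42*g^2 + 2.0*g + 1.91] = -23.32*g^3 + 8.34*g^2 - 0.84*g + 2.0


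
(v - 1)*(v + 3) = v^2 + 2*v - 3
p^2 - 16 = (p - 4)*(p + 4)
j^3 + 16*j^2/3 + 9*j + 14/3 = (j + 1)*(j + 2)*(j + 7/3)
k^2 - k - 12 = (k - 4)*(k + 3)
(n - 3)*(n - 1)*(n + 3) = n^3 - n^2 - 9*n + 9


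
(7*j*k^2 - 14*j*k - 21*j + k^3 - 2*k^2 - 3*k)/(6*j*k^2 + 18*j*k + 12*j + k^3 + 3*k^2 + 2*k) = (7*j*k - 21*j + k^2 - 3*k)/(6*j*k + 12*j + k^2 + 2*k)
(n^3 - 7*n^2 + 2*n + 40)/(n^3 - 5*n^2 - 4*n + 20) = (n - 4)/(n - 2)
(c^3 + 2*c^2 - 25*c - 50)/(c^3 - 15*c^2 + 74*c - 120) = (c^2 + 7*c + 10)/(c^2 - 10*c + 24)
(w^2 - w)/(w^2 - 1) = w/(w + 1)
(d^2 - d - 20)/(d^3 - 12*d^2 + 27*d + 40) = (d + 4)/(d^2 - 7*d - 8)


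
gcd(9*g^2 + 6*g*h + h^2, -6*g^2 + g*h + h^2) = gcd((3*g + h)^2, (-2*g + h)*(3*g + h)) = 3*g + h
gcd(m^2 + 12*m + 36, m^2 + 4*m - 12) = m + 6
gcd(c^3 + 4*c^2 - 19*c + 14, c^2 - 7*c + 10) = c - 2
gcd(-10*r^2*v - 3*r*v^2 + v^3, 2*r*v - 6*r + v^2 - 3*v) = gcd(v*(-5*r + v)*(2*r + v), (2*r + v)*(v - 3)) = 2*r + v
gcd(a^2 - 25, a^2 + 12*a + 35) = a + 5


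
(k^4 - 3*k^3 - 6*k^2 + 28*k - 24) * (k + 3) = k^5 - 15*k^3 + 10*k^2 + 60*k - 72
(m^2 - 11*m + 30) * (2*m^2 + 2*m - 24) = 2*m^4 - 20*m^3 + 14*m^2 + 324*m - 720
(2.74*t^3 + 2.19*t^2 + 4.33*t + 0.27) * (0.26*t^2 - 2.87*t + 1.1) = 0.7124*t^5 - 7.2944*t^4 - 2.1455*t^3 - 9.9479*t^2 + 3.9881*t + 0.297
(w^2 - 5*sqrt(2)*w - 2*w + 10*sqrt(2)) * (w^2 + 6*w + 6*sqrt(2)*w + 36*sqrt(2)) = w^4 + sqrt(2)*w^3 + 4*w^3 - 72*w^2 + 4*sqrt(2)*w^2 - 240*w - 12*sqrt(2)*w + 720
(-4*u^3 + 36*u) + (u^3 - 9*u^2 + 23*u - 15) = -3*u^3 - 9*u^2 + 59*u - 15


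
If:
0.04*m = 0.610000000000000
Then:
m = 15.25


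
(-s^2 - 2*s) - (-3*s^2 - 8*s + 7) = 2*s^2 + 6*s - 7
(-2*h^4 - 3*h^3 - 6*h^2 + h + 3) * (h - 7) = -2*h^5 + 11*h^4 + 15*h^3 + 43*h^2 - 4*h - 21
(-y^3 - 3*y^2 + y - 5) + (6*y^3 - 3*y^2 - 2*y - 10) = 5*y^3 - 6*y^2 - y - 15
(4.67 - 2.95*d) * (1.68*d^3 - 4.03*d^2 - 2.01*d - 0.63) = -4.956*d^4 + 19.7341*d^3 - 12.8906*d^2 - 7.5282*d - 2.9421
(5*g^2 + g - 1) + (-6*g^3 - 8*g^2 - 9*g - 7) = -6*g^3 - 3*g^2 - 8*g - 8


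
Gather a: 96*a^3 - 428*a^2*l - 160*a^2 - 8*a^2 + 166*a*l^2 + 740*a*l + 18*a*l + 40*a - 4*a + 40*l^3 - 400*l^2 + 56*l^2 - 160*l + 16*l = 96*a^3 + a^2*(-428*l - 168) + a*(166*l^2 + 758*l + 36) + 40*l^3 - 344*l^2 - 144*l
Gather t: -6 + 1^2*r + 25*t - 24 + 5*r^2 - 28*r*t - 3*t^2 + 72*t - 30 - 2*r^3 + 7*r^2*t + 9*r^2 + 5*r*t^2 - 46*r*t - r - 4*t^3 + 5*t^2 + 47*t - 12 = -2*r^3 + 14*r^2 - 4*t^3 + t^2*(5*r + 2) + t*(7*r^2 - 74*r + 144) - 72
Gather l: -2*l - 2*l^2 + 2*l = -2*l^2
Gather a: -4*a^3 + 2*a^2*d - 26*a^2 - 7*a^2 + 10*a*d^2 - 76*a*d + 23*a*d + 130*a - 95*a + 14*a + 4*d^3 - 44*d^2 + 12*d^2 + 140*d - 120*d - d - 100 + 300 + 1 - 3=-4*a^3 + a^2*(2*d - 33) + a*(10*d^2 - 53*d + 49) + 4*d^3 - 32*d^2 + 19*d + 198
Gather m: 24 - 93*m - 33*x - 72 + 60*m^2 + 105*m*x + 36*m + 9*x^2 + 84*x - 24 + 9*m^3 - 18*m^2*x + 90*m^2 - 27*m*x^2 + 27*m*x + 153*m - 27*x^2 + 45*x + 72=9*m^3 + m^2*(150 - 18*x) + m*(-27*x^2 + 132*x + 96) - 18*x^2 + 96*x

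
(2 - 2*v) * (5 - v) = 2*v^2 - 12*v + 10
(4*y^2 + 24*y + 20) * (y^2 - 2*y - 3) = 4*y^4 + 16*y^3 - 40*y^2 - 112*y - 60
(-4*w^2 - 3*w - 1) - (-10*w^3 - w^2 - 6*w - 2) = 10*w^3 - 3*w^2 + 3*w + 1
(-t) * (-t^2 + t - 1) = t^3 - t^2 + t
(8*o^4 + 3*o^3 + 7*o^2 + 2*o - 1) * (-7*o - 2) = -56*o^5 - 37*o^4 - 55*o^3 - 28*o^2 + 3*o + 2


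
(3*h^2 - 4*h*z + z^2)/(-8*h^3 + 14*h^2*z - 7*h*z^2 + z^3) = (-3*h + z)/(8*h^2 - 6*h*z + z^2)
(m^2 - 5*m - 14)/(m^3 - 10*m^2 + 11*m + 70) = 1/(m - 5)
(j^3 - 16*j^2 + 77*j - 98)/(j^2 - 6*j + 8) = (j^2 - 14*j + 49)/(j - 4)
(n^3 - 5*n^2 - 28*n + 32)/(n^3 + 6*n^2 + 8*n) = (n^2 - 9*n + 8)/(n*(n + 2))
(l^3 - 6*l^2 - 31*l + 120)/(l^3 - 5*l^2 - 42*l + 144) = (l + 5)/(l + 6)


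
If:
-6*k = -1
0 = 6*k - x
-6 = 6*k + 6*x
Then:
No Solution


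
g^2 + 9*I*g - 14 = (g + 2*I)*(g + 7*I)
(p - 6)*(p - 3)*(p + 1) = p^3 - 8*p^2 + 9*p + 18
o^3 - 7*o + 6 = (o - 2)*(o - 1)*(o + 3)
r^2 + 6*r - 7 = (r - 1)*(r + 7)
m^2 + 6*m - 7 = (m - 1)*(m + 7)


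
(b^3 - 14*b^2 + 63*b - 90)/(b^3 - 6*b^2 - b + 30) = (b - 6)/(b + 2)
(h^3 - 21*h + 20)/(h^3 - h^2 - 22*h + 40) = (h - 1)/(h - 2)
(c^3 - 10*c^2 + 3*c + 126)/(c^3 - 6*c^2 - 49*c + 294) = (c + 3)/(c + 7)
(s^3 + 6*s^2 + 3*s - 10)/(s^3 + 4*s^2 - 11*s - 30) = (s - 1)/(s - 3)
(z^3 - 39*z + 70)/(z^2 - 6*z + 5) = (z^2 + 5*z - 14)/(z - 1)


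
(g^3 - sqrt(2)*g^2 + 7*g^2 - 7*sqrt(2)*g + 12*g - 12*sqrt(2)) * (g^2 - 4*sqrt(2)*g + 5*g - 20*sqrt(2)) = g^5 - 5*sqrt(2)*g^4 + 12*g^4 - 60*sqrt(2)*g^3 + 55*g^3 - 235*sqrt(2)*g^2 + 156*g^2 - 300*sqrt(2)*g + 376*g + 480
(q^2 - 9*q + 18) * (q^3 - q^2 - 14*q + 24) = q^5 - 10*q^4 + 13*q^3 + 132*q^2 - 468*q + 432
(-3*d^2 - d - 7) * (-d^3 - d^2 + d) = 3*d^5 + 4*d^4 + 5*d^3 + 6*d^2 - 7*d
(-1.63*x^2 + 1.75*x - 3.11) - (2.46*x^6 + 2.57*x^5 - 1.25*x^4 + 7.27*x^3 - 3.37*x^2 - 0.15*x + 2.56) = -2.46*x^6 - 2.57*x^5 + 1.25*x^4 - 7.27*x^3 + 1.74*x^2 + 1.9*x - 5.67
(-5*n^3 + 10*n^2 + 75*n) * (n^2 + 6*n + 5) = -5*n^5 - 20*n^4 + 110*n^3 + 500*n^2 + 375*n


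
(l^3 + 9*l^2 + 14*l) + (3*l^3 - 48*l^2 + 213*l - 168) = 4*l^3 - 39*l^2 + 227*l - 168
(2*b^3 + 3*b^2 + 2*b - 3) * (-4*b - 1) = -8*b^4 - 14*b^3 - 11*b^2 + 10*b + 3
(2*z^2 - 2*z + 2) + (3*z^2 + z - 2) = 5*z^2 - z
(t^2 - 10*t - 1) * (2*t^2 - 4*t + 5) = 2*t^4 - 24*t^3 + 43*t^2 - 46*t - 5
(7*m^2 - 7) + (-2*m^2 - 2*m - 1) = 5*m^2 - 2*m - 8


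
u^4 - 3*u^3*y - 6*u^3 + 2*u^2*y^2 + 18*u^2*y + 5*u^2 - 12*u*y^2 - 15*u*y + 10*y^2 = (u - 5)*(u - 1)*(u - 2*y)*(u - y)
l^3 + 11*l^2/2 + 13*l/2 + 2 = (l + 1/2)*(l + 1)*(l + 4)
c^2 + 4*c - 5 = (c - 1)*(c + 5)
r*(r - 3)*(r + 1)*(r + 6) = r^4 + 4*r^3 - 15*r^2 - 18*r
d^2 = d^2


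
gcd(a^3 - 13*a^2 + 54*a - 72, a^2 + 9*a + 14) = 1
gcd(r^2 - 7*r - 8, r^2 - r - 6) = 1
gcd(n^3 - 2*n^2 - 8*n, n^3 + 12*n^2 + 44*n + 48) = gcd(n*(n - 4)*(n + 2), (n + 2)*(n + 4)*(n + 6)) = n + 2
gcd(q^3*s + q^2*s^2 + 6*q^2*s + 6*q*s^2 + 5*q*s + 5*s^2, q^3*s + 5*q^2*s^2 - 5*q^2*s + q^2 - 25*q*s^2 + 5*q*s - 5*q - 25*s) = 1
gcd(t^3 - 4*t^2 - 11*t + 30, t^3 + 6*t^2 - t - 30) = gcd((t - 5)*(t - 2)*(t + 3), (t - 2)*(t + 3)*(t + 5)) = t^2 + t - 6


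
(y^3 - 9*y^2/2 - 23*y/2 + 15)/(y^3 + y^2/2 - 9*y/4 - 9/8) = 4*(2*y^3 - 9*y^2 - 23*y + 30)/(8*y^3 + 4*y^2 - 18*y - 9)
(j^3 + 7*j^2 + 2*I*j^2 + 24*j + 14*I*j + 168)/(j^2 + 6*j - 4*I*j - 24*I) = (j^2 + j*(7 + 6*I) + 42*I)/(j + 6)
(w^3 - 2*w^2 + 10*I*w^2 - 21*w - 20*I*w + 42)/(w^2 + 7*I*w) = w - 2 + 3*I - 6*I/w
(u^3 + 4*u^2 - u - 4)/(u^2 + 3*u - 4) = u + 1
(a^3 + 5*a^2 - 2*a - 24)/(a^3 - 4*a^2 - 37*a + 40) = (a^3 + 5*a^2 - 2*a - 24)/(a^3 - 4*a^2 - 37*a + 40)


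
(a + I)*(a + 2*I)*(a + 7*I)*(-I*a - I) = -I*a^4 + 10*a^3 - I*a^3 + 10*a^2 + 23*I*a^2 - 14*a + 23*I*a - 14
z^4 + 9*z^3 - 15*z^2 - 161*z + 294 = (z - 3)*(z - 2)*(z + 7)^2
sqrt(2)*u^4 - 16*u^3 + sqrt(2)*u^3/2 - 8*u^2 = u^2*(u - 8*sqrt(2))*(sqrt(2)*u + sqrt(2)/2)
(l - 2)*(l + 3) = l^2 + l - 6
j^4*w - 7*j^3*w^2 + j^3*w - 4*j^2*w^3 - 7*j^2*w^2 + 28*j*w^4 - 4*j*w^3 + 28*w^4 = (j - 7*w)*(j - 2*w)*(j + 2*w)*(j*w + w)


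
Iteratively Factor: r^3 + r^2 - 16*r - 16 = (r - 4)*(r^2 + 5*r + 4) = (r - 4)*(r + 1)*(r + 4)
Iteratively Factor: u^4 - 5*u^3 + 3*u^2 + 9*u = (u)*(u^3 - 5*u^2 + 3*u + 9) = u*(u - 3)*(u^2 - 2*u - 3) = u*(u - 3)*(u + 1)*(u - 3)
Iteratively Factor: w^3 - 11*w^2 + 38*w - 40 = (w - 4)*(w^2 - 7*w + 10) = (w - 4)*(w - 2)*(w - 5)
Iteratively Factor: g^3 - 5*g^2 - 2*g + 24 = (g - 3)*(g^2 - 2*g - 8) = (g - 3)*(g + 2)*(g - 4)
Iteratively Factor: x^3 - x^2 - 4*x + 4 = (x - 1)*(x^2 - 4) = (x - 1)*(x + 2)*(x - 2)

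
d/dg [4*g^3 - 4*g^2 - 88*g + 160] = 12*g^2 - 8*g - 88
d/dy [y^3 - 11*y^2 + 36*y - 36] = 3*y^2 - 22*y + 36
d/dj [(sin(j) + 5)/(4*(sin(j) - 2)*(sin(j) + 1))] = (-10*sin(j) + cos(j)^2 + 2)*cos(j)/(4*(sin(j) - 2)^2*(sin(j) + 1)^2)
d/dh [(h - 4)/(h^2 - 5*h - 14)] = (h^2 - 5*h - (h - 4)*(2*h - 5) - 14)/(-h^2 + 5*h + 14)^2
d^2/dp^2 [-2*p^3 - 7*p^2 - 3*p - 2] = -12*p - 14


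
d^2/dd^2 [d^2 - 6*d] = 2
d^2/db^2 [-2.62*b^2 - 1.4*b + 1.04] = -5.24000000000000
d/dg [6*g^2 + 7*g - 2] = 12*g + 7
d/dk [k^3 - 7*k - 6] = 3*k^2 - 7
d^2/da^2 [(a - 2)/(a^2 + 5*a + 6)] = 2*((a - 2)*(2*a + 5)^2 - 3*(a + 1)*(a^2 + 5*a + 6))/(a^2 + 5*a + 6)^3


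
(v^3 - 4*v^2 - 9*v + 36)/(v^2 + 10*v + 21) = (v^2 - 7*v + 12)/(v + 7)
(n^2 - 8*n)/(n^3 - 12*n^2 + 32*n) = 1/(n - 4)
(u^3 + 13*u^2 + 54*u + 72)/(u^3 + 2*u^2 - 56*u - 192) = (u + 3)/(u - 8)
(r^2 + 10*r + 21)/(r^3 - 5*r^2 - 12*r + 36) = (r + 7)/(r^2 - 8*r + 12)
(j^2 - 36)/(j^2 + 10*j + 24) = (j - 6)/(j + 4)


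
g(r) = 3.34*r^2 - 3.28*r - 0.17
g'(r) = 6.68*r - 3.28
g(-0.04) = -0.03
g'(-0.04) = -3.55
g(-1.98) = 19.42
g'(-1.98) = -16.51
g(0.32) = -0.88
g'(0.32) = -1.14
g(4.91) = 64.25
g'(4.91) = 29.52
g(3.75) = 34.50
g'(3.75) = 21.77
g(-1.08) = 7.27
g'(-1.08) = -10.49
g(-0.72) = 3.92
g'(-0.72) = -8.09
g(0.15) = -0.59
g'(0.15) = -2.28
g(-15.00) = 800.53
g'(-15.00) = -103.48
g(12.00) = 441.43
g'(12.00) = 76.88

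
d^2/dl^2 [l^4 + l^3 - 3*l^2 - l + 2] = 12*l^2 + 6*l - 6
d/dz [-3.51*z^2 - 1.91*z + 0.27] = -7.02*z - 1.91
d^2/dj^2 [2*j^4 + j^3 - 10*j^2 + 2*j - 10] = 24*j^2 + 6*j - 20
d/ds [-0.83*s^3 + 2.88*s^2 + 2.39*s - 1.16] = -2.49*s^2 + 5.76*s + 2.39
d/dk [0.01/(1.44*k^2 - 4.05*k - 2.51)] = (0.0405 - 0.0288*k)/(-1.44*k^2 + 4.05*k + 2.51)^2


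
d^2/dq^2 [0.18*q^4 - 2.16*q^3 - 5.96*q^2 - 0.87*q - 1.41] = 2.16*q^2 - 12.96*q - 11.92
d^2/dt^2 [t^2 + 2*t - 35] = 2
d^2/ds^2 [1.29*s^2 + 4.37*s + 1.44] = 2.58000000000000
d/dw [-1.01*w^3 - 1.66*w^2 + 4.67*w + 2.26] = -3.03*w^2 - 3.32*w + 4.67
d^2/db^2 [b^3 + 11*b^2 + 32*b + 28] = 6*b + 22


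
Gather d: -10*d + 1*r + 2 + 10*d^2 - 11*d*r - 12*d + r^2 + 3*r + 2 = 10*d^2 + d*(-11*r - 22) + r^2 + 4*r + 4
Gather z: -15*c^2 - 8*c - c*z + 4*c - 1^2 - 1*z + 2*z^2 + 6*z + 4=-15*c^2 - 4*c + 2*z^2 + z*(5 - c) + 3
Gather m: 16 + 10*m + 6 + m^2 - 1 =m^2 + 10*m + 21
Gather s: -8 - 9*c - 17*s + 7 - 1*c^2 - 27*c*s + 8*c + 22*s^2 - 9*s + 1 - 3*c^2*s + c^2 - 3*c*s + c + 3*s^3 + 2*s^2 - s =3*s^3 + 24*s^2 + s*(-3*c^2 - 30*c - 27)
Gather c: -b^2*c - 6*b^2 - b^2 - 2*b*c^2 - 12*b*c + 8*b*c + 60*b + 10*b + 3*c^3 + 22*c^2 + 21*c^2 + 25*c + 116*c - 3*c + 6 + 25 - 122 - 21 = -7*b^2 + 70*b + 3*c^3 + c^2*(43 - 2*b) + c*(-b^2 - 4*b + 138) - 112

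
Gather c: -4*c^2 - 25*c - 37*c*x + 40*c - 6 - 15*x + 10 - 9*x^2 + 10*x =-4*c^2 + c*(15 - 37*x) - 9*x^2 - 5*x + 4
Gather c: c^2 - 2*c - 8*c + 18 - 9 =c^2 - 10*c + 9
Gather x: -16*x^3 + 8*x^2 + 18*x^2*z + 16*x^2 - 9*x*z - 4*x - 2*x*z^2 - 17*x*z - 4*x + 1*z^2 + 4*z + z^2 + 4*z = -16*x^3 + x^2*(18*z + 24) + x*(-2*z^2 - 26*z - 8) + 2*z^2 + 8*z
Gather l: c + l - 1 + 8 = c + l + 7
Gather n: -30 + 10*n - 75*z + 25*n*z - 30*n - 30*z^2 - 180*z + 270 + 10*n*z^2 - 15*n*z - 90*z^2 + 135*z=n*(10*z^2 + 10*z - 20) - 120*z^2 - 120*z + 240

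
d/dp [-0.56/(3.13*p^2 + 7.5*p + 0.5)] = (3.5056*p + 4.2)/(3.13*p^2 + 7.5*p + 0.5)^2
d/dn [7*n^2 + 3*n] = 14*n + 3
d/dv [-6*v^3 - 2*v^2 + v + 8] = -18*v^2 - 4*v + 1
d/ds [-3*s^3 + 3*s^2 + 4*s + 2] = -9*s^2 + 6*s + 4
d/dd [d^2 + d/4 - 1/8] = 2*d + 1/4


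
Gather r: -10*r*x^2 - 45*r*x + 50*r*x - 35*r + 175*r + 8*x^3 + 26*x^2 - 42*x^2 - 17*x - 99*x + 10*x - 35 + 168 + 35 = r*(-10*x^2 + 5*x + 140) + 8*x^3 - 16*x^2 - 106*x + 168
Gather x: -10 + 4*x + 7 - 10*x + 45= 42 - 6*x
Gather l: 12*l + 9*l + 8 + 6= 21*l + 14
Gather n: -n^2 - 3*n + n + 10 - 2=-n^2 - 2*n + 8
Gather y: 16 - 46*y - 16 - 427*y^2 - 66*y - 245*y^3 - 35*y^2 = -245*y^3 - 462*y^2 - 112*y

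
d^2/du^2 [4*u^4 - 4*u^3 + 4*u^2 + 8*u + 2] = 48*u^2 - 24*u + 8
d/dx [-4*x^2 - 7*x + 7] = -8*x - 7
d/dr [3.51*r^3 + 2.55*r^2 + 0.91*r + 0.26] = 10.53*r^2 + 5.1*r + 0.91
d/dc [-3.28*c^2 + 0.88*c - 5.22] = 0.88 - 6.56*c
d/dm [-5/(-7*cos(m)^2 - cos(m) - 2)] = 5*(14*cos(m) + 1)*sin(m)/(7*cos(m)^2 + cos(m) + 2)^2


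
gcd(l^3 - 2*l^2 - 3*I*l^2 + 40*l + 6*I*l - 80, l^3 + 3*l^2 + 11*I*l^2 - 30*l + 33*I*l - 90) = l + 5*I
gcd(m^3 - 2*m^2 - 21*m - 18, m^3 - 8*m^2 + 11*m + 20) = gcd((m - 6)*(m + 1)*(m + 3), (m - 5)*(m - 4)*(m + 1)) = m + 1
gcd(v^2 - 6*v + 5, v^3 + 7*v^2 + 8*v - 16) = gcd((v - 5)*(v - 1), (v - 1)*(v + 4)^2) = v - 1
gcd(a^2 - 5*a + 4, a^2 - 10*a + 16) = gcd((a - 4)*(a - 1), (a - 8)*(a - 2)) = 1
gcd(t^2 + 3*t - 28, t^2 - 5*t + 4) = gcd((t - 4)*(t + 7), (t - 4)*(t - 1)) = t - 4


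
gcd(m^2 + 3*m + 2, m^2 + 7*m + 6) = m + 1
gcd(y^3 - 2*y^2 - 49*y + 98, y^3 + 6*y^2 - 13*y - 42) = y + 7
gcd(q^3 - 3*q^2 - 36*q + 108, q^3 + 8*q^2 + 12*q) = q + 6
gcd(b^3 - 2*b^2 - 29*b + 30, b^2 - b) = b - 1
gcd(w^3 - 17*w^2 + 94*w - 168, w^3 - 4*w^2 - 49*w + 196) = w^2 - 11*w + 28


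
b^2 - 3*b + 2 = (b - 2)*(b - 1)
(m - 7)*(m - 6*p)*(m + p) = m^3 - 5*m^2*p - 7*m^2 - 6*m*p^2 + 35*m*p + 42*p^2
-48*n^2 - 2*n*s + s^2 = (-8*n + s)*(6*n + s)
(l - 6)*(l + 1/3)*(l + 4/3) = l^3 - 13*l^2/3 - 86*l/9 - 8/3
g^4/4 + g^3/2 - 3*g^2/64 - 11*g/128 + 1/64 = (g/2 + 1/4)*(g/2 + 1)*(g - 1/4)^2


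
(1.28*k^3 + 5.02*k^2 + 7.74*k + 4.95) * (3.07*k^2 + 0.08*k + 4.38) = 3.9296*k^5 + 15.5138*k^4 + 29.7698*k^3 + 37.8033*k^2 + 34.2972*k + 21.681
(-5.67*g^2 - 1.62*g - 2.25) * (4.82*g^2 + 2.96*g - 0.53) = -27.3294*g^4 - 24.5916*g^3 - 12.6351*g^2 - 5.8014*g + 1.1925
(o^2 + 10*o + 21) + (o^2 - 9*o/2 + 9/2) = 2*o^2 + 11*o/2 + 51/2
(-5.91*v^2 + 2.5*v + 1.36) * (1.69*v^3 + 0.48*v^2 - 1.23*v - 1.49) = -9.9879*v^5 + 1.3882*v^4 + 10.7677*v^3 + 6.3837*v^2 - 5.3978*v - 2.0264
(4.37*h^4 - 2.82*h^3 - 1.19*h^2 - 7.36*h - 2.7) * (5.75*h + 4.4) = 25.1275*h^5 + 3.013*h^4 - 19.2505*h^3 - 47.556*h^2 - 47.909*h - 11.88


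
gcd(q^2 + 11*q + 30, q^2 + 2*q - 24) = q + 6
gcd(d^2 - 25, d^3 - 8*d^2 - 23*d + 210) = d + 5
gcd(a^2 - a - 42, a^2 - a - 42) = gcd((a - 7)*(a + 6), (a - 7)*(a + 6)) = a^2 - a - 42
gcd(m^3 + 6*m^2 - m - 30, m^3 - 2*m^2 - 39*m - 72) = m + 3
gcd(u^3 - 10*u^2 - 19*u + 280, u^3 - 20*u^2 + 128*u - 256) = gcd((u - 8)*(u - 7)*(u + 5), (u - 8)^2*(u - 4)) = u - 8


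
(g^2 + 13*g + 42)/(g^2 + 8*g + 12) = (g + 7)/(g + 2)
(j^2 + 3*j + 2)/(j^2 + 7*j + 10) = (j + 1)/(j + 5)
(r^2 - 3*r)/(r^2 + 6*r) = (r - 3)/(r + 6)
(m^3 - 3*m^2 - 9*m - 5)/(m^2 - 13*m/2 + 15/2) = 2*(m^2 + 2*m + 1)/(2*m - 3)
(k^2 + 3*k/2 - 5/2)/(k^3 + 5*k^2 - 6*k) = (k + 5/2)/(k*(k + 6))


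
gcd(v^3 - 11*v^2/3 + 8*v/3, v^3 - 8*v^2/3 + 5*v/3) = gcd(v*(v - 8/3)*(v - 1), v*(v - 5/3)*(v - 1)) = v^2 - v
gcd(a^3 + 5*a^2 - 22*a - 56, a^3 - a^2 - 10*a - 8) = a^2 - 2*a - 8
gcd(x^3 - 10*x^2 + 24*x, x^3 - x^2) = x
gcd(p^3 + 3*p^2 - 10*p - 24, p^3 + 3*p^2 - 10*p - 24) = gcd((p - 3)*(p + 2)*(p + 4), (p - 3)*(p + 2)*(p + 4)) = p^3 + 3*p^2 - 10*p - 24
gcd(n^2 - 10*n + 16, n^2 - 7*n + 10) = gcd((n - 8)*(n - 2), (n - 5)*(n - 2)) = n - 2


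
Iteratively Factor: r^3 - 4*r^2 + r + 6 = (r - 2)*(r^2 - 2*r - 3) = (r - 3)*(r - 2)*(r + 1)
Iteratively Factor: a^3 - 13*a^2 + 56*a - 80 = (a - 4)*(a^2 - 9*a + 20) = (a - 5)*(a - 4)*(a - 4)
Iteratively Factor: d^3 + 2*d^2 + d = (d)*(d^2 + 2*d + 1) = d*(d + 1)*(d + 1)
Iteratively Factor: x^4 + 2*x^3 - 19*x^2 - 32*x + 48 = (x + 3)*(x^3 - x^2 - 16*x + 16) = (x + 3)*(x + 4)*(x^2 - 5*x + 4) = (x - 4)*(x + 3)*(x + 4)*(x - 1)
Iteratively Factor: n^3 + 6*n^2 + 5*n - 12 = (n + 3)*(n^2 + 3*n - 4) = (n + 3)*(n + 4)*(n - 1)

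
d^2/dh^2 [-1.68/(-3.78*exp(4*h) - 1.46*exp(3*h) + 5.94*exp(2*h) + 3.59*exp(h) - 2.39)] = ((-101.6064*exp(3*h) - 22.0752*exp(2*h) + 39.9168*exp(h) + 6.0312)*(3.78*exp(4*h) + 1.46*exp(3*h) - 5.94*exp(2*h) - 3.59*exp(h) + 2.39) + 1.68*(15.12*exp(3*h) + 4.38*exp(2*h) - 11.88*exp(h) - 3.59)*(30.24*exp(3*h) + 8.76*exp(2*h) - 23.76*exp(h) - 7.18)*exp(h))*exp(h)/(3.78*exp(4*h) + 1.46*exp(3*h) - 5.94*exp(2*h) - 3.59*exp(h) + 2.39)^3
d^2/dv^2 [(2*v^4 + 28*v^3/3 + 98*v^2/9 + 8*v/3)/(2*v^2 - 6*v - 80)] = 2*(9*v^6 - 81*v^5 - 837*v^4 + 10857*v^3 + 107400*v^2 + 203040*v + 76960)/(9*(v^6 - 9*v^5 - 93*v^4 + 693*v^3 + 3720*v^2 - 14400*v - 64000))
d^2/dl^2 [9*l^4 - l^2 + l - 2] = 108*l^2 - 2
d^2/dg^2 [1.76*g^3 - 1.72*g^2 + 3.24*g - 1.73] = 10.56*g - 3.44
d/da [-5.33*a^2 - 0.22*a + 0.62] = -10.66*a - 0.22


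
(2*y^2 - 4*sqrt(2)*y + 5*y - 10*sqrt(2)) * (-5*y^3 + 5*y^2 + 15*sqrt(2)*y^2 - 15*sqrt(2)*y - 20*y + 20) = -10*y^5 - 15*y^4 + 50*sqrt(2)*y^4 - 135*y^3 + 75*sqrt(2)*y^3 - 240*y^2 - 45*sqrt(2)*y^2 + 120*sqrt(2)*y + 400*y - 200*sqrt(2)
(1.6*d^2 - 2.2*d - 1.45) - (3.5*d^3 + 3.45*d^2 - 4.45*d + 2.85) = -3.5*d^3 - 1.85*d^2 + 2.25*d - 4.3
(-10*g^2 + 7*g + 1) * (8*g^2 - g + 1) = -80*g^4 + 66*g^3 - 9*g^2 + 6*g + 1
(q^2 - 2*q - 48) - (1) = q^2 - 2*q - 49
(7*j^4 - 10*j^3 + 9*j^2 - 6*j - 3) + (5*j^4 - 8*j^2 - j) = 12*j^4 - 10*j^3 + j^2 - 7*j - 3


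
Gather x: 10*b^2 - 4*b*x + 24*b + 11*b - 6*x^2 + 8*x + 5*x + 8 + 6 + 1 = 10*b^2 + 35*b - 6*x^2 + x*(13 - 4*b) + 15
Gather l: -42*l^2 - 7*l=-42*l^2 - 7*l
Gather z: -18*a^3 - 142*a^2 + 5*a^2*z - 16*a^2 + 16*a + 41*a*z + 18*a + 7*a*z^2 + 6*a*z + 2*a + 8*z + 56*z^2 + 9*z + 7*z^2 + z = -18*a^3 - 158*a^2 + 36*a + z^2*(7*a + 63) + z*(5*a^2 + 47*a + 18)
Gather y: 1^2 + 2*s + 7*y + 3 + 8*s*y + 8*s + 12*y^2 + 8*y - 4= 10*s + 12*y^2 + y*(8*s + 15)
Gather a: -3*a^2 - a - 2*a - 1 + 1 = -3*a^2 - 3*a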